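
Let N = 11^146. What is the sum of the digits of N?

688

11^146 = 110492304881919948051599917336894646763142837983882725738117023041891695206542537091047761343697223182477961309009064566370099164421021416584499474139961
Sum of its 153 digits: 688.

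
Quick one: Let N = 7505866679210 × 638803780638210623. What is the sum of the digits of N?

7505866679210 × 638803780638210623 = 4794776011645719263293555247830
Sum of its 31 digits: 142.

142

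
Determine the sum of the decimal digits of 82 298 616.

42

8+2+2+9+8+6+1+6 = 42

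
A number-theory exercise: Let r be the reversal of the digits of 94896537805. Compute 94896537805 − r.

Reverse of 94896537805 is 50873569849.
94896537805 − 50873569849 = 44022967956

44022967956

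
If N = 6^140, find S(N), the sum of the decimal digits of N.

486

6^140 = 8733233131762103459660808345247639315496960772046833382089277314153013432419984814172138299868821906129944576
Sum of its 109 digits: 486.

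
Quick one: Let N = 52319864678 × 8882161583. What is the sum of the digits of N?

52319864678 × 8882161583 = 464713492070690265274
Sum of its 21 digits: 88.

88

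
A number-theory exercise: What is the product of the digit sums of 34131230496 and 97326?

S(34131230496) = 3+4+1+3+1+2+3+0+4+9+6 = 36.
S(97326) = 9+7+3+2+6 = 27.
36 · 27 = 972.

972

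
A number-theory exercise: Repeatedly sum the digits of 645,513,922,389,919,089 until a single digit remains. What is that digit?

3

6+4+5+5+1+3+9+2+2+3+8+9+9+1+9+0+8+9 = 93
9+3 = 12
1+2 = 3
(Equivalently, 645,513,922,389,919,089 mod 9 = 3.)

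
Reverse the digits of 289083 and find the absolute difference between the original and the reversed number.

91899

Reverse of 289083 is 380982.
|289083 − 380982| = 91899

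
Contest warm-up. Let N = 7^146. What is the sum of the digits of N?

7^146 = 2422779231080526099722000834398871788804606268104681604592905959020265247411227403401328491417830386450157273478434455433649
Sum of its 124 digits: 517.

517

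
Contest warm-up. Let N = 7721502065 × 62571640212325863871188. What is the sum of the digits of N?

120

7721502065 × 62571640212325863871188 = 483147049109911196334287036003220
Sum of its 33 digits: 120.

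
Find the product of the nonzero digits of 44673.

4×4×6×7×3 = 2016

2016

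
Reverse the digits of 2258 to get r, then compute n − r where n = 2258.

-6264

Reverse of 2258 is 8522.
2258 − 8522 = -6264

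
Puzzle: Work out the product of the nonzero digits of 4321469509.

4×3×2×1×4×6×9×5×9 = 233280

233280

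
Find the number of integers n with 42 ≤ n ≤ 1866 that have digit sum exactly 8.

The integers in [42, 1866] that have digit sum exactly 8: 44, 53, 62, 71, 80, 107, …, 1610, 1700.
77 qualify.

77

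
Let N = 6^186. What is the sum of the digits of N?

6^186 = 5446688913686940692470458627512566893481851265333880267304664582064132396939282462234919305286085154808116636133538447014310958860528942690861056
Sum of its 145 digits: 657.

657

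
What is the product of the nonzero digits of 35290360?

3×5×2×9×3×6 = 4860

4860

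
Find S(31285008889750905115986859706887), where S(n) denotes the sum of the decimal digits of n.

166

3+1+2+8+5+0+0+8+8+8+9+7+5+0+9+0+5+1+1+5+9+8+6+8+5+9+7+0+6+8+8+7 = 166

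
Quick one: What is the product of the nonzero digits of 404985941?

4×4×9×8×5×9×4×1 = 207360

207360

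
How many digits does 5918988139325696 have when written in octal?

5918988139325696 in base 8 is 250164472136264400, which has 18 digits.

18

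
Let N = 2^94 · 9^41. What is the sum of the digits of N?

2^94 · 9^41 = 26348899405236690792986907371191339975550106943724186636552666873856
Sum of its 68 digits: 342.

342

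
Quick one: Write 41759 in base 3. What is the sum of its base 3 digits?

11

41759 in base 3 is 2010021122.
Digit sum: 2+0+1+0+0+2+1+1+2+2 = 11.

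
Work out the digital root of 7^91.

7

The digital root of n equals n mod 9 (or 9 when 9 | n), so we need 7^91 mod 9.
7^91 ≡ 7 (mod 9), so the digital root is 7.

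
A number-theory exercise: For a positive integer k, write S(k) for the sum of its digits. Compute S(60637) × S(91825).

550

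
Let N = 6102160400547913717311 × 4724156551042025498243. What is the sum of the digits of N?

201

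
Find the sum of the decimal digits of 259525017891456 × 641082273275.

147

259525017891456 × 641082273275 = 166376888441589659679638400
Sum of its 27 digits: 147.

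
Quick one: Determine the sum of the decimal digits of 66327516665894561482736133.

123

6+6+3+2+7+5+1+6+6+6+5+8+9+4+5+6+1+4+8+2+7+3+6+1+3+3 = 123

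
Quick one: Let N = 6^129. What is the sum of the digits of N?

450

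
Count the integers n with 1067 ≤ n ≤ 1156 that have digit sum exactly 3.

The integers in [1067, 1156] that have digit sum exactly 3: 1101, 1110.
2 qualify.

2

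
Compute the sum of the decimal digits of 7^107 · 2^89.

578

7^107 · 2^89 = 1648769312582880993276378259471538415199543386315735232275595118711722699489823476269041145657945716935898238147362816
Sum of its 118 digits: 578.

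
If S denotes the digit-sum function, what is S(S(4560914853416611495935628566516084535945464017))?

First digit sum: 209.
2+0+9 = 11.

11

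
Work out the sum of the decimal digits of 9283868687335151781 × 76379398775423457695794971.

234

9283868687335151781 × 76379398775423457695794971 = 709096308648638675598552493714896917741493351
Sum of its 45 digits: 234.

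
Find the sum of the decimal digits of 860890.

8+6+0+8+9+0 = 31

31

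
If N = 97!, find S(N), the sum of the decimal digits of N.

648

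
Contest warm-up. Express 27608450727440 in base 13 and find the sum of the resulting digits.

27608450727440 in base 13 is 12536092A27AB.
Digit sum: 1+2+5+3+6+0+9+2+10+2+7+10+11 = 68.

68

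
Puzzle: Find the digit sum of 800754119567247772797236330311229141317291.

169

8+0+0+7+5+4+1+1+9+5+6+7+2+4+7+7+7+2+7+9+7+2+3+6+3+3+0+3+1+1+2+2+9+1+4+1+3+1+7+2+9+1 = 169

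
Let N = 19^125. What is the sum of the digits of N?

19^125 = 6985542176085217222851596560258580948420433440428974096385224930781994780974024536243893621456715550276088843210040689109537673913336015951278562374199998902499
Sum of its 160 digits: 739.

739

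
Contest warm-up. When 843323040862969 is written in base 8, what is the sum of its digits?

65

843323040862969 in base 8 is 27757756222011371.
Digit sum: 2+7+7+5+7+7+5+6+2+2+2+0+1+1+3+7+1 = 65.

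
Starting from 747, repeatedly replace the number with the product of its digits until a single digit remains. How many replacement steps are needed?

4

747 → 196 → 54 → 20 → 0 (4 steps)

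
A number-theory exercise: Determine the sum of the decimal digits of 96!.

96! = 991677934870949689209571401541893801158183648651267795444376054838492222809091499987689476037000748982075094738965754305639874560000000000000000000000
Sum of its 150 digits: 648.

648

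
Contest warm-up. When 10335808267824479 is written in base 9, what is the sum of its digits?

79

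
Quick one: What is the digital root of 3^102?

The digital root of n equals n mod 9 (or 9 when 9 | n), so we need 3^102 mod 9.
3^102 ≡ 0 (mod 9), so the digital root is 9.

9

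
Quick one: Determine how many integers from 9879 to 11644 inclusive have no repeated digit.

336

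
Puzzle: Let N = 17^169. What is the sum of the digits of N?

962

17^169 = 8828109532664407841682153792015409805225012909052307005710083663493086174982897818306189355592915478884253950185433519637417960833536397745415820383148639462586482958947194097848157461204010684987521726398097
Sum of its 208 digits: 962.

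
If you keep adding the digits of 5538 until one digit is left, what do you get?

3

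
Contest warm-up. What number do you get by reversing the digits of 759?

957

Reversing 759 gives 957.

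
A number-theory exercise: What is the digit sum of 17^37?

197

17^37 = 3362095853201812742282475234995233875224247377
Sum of its 46 digits: 197.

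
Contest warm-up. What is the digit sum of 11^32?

139

11^32 = 2111377674535255285545615254209921
Sum of its 34 digits: 139.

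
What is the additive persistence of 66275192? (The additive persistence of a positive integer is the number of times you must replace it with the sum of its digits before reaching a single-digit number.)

66275192 → 38 → 11 → 2 (3 steps)

3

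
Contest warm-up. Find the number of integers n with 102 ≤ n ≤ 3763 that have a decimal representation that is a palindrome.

116

The integers in [102, 3763] that have a decimal representation that is a palindrome: 111, 121, 131, 141, 151, 161, …, 3553, 3663.
116 qualify.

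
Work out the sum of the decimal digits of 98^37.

341

98^37 = 47354886564160240018004998340797833472368579961023968609191002082774089728
Sum of its 74 digits: 341.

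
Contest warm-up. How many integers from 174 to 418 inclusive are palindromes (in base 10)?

24

The integers in [174, 418] that are palindromes (in base 10): 181, 191, 202, 212, 222, 232, …, 404, 414.
24 qualify.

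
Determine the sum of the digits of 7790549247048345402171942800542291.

139

7+7+9+0+5+4+9+2+4+7+0+4+8+3+4+5+4+0+2+1+7+1+9+4+2+8+0+0+5+4+2+2+9+1 = 139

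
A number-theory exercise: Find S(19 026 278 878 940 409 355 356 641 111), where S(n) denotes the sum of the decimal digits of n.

125

1+9+0+2+6+2+7+8+8+7+8+9+4+0+4+0+9+3+5+5+3+5+6+6+4+1+1+1+1 = 125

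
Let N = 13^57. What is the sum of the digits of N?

271

13^57 = 3124432031290254610011894949223517352998211575328796815860858733
Sum of its 64 digits: 271.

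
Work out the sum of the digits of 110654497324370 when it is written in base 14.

110654497324370 in base 14 is 1D479C5D25D06.
Digit sum: 1+13+4+7+9+12+5+13+2+5+13+0+6 = 90.

90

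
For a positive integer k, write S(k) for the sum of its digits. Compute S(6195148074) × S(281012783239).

2070

S(6195148074) = 6+1+9+5+1+4+8+0+7+4 = 45.
S(281012783239) = 2+8+1+0+1+2+7+8+3+2+3+9 = 46.
45 · 46 = 2070.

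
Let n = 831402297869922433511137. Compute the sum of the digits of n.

100

8+3+1+4+0+2+2+9+7+8+6+9+9+2+2+4+3+3+5+1+1+1+3+7 = 100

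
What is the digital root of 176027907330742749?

6

1+7+6+0+2+7+9+0+7+3+3+0+7+4+2+7+4+9 = 78
7+8 = 15
1+5 = 6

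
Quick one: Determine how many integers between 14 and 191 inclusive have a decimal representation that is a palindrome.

The integers in [14, 191] that have a decimal representation that is a palindrome: 22, 33, 44, 55, 66, 77, …, 181, 191.
18 qualify.

18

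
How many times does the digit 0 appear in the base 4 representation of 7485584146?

5

7485584146 in base 4 is 12332023033030102.
The digit 0 appears 5 times.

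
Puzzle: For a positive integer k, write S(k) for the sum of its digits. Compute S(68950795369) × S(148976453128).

3886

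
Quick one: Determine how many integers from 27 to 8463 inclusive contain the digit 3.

The integers in [27, 8463] that contain the digit 3: 30, 31, 32, 33, 34, 35, …, 8453, 8463.
3067 qualify.

3067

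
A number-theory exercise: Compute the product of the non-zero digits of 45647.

4×5×6×4×7 = 3360

3360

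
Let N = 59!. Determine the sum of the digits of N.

324

59! = 138683118545689835737939019720389406345902876772687432540821294940160000000000000
Sum of its 81 digits: 324.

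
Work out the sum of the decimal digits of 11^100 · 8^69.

11^100 · 8^69 = 28345075509817992632747741828341559191091503976724454800943021840338265718858871606683336488753375181705588765600400635516781423119522526442387729572692232835199664128
Sum of its 167 digits: 758.

758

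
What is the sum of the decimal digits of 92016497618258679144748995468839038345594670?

9+2+0+1+6+4+9+7+6+1+8+2+5+8+6+7+9+1+4+4+7+4+8+9+9+5+4+6+8+8+3+9+0+3+8+3+4+5+5+9+4+6+7+0 = 233

233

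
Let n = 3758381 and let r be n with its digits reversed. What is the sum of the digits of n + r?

Reversal of 3758381 is 1838573; 3758381 + 1838573 = 5596954.
Digit sum of 5596954: 5+5+9+6+9+5+4 = 43.

43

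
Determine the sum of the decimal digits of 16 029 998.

44

1+6+0+2+9+9+9+8 = 44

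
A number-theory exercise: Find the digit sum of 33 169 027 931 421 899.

3+3+1+6+9+0+2+7+9+3+1+4+2+1+8+9+9 = 77

77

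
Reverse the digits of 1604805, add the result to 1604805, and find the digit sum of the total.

Reversal of 1604805 is 5084061; 1604805 + 5084061 = 6688866.
Digit sum of 6688866: 6+6+8+8+8+6+6 = 48.

48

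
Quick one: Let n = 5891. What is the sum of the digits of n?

5+8+9+1 = 23

23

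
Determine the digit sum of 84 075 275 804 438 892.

84

8+4+0+7+5+2+7+5+8+0+4+4+3+8+8+9+2 = 84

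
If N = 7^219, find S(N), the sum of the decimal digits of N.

7^219 = 119253398129015615049229050248495123586807337634608518869906750642558265602538971768162259184851907536372844127015285090556925927615253990061103188138818174355040265448112405384170533143
Sum of its 186 digits: 793.

793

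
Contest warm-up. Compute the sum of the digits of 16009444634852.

1+6+0+0+9+4+4+4+6+3+4+8+5+2 = 56

56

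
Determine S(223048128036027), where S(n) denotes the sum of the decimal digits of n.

48

2+2+3+0+4+8+1+2+8+0+3+6+0+2+7 = 48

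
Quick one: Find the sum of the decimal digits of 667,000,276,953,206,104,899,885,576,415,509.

6+6+7+0+0+0+2+7+6+9+5+3+2+0+6+1+0+4+8+9+9+8+8+5+5+7+6+4+1+5+5+0+9 = 153

153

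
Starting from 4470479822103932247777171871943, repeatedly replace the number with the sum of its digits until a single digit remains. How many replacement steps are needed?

4470479822103932247777171871943 → 140 → 5 (2 steps)

2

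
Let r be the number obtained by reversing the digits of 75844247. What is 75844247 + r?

Reverse of 75844247 is 74244857.
75844247 + 74244857 = 150089104

150089104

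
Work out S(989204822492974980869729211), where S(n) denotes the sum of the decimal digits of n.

9+8+9+2+0+4+8+2+2+4+9+2+9+7+4+9+8+0+8+6+9+7+2+9+2+1+1 = 141

141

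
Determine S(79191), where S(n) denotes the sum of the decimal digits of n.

27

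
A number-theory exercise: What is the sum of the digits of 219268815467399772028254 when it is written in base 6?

84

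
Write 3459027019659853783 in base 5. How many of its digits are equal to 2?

5

3459027019659853783 in base 5 is 213004023042142230410310113.
The digit 2 appears 5 times.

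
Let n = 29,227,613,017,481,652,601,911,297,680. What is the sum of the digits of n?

2+9+2+2+7+6+1+3+0+1+7+4+8+1+6+5+2+6+0+1+9+1+1+2+9+7+6+8+0 = 116

116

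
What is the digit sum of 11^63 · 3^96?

468

11^63 · 3^96 = 2578574111249502521238395023502004450692193353798042432549526261341392308985699482562605697129082674061821570851
Sum of its 112 digits: 468.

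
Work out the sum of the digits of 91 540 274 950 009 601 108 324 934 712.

9+1+5+4+0+2+7+4+9+5+0+0+0+9+6+0+1+1+0+8+3+2+4+9+3+4+7+1+2 = 106

106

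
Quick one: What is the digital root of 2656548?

9

2+6+5+6+5+4+8 = 36
3+6 = 9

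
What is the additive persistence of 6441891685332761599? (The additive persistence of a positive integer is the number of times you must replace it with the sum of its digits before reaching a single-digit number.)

3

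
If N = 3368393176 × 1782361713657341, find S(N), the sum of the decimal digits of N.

3368393176 × 1782361713657341 = 6003695033447053426705016
Sum of its 25 digits: 89.

89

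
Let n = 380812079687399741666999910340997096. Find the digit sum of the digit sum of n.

14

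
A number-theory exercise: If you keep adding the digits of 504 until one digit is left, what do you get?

9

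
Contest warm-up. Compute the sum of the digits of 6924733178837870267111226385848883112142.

177

6+9+2+4+7+3+3+1+7+8+8+3+7+8+7+0+2+6+7+1+1+1+2+2+6+3+8+5+8+4+8+8+8+3+1+1+2+1+4+2 = 177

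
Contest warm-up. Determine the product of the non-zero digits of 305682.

1440

3×5×6×8×2 = 1440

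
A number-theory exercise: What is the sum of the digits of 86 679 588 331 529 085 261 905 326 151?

8+6+6+7+9+5+8+8+3+3+1+5+2+9+0+8+5+2+6+1+9+0+5+3+2+6+1+5+1 = 134

134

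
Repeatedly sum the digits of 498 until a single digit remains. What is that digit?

3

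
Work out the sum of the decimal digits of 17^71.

386

17^71 = 2300771122759378216336589429524308027851797348154254064450486076730672752491528319986033
Sum of its 88 digits: 386.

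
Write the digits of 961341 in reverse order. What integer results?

Reversing 961341 gives 143169.

143169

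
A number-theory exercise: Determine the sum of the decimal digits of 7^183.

604

7^183 = 44971908938350550203690037845046502858910712208821747267590169606165280652717530801503529268103662016668696336336122037734100478204746341255232210040244343
Sum of its 155 digits: 604.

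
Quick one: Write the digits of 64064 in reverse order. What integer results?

Reversing 64064 gives 46046.

46046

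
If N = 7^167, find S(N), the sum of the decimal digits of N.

589

7^167 = 1353233319106906866384540269110968579449175814049250379347325206641409458165863257340524955930256724093799013080824061793035824913113211351543
Sum of its 142 digits: 589.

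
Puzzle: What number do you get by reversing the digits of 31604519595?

Reversing 31604519595 gives 59591540613.

59591540613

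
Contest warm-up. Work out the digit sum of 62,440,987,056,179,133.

75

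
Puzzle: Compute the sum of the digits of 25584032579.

2+5+5+8+4+0+3+2+5+7+9 = 50

50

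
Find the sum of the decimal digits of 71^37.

305

71^37 = 313732061064595735489888741011166459055322223122499633297668272725991
Sum of its 69 digits: 305.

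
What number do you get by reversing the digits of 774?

Reversing 774 gives 477.

477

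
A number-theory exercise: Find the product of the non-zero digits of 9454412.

5760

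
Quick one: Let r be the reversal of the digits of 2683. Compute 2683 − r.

-1179

Reverse of 2683 is 3862.
2683 − 3862 = -1179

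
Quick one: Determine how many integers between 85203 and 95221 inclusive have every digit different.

The integers in [85203, 95221] that have every digit different: 85203, 85204, 85206, 85207, 85209, 85210, …, 95217, 95218.
3035 qualify.

3035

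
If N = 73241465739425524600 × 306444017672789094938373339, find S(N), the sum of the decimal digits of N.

73241465739425524600 × 306444017672789094938373339 = 22444409021433492477544295735267545860728639400
Sum of its 47 digits: 201.

201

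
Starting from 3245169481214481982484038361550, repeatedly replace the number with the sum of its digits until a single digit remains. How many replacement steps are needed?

3245169481214481982484038361550 → 129 → 12 → 3 (3 steps)

3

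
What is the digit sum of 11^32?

11^32 = 2111377674535255285545615254209921
Sum of its 34 digits: 139.

139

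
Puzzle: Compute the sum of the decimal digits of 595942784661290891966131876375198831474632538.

5+9+5+9+4+2+7+8+4+6+6+1+2+9+0+8+9+1+9+6+6+1+3+1+8+7+6+3+7+5+1+9+8+8+3+1+4+7+4+6+3+2+5+3+8 = 229

229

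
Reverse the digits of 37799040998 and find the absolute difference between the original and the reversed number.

Reverse of 37799040998 is 89904099773.
|37799040998 − 89904099773| = 52105058775

52105058775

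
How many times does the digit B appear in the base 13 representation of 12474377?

12474377 in base 13 is 2779BB6.
The digit B appears 2 times.

2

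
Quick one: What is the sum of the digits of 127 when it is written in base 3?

127 in base 3 is 11201.
Digit sum: 1+1+2+0+1 = 5.

5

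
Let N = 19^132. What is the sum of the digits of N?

19^132 = 6244178732795137331183107156244756042036842142529999981521814622784256304758175426040997719542522042153629464398657413035100802066928599869701107822846121752774872575761
Sum of its 169 digits: 739.

739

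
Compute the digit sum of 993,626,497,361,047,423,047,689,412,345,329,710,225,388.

188

9+9+3+6+2+6+4+9+7+3+6+1+0+4+7+4+2+3+0+4+7+6+8+9+4+1+2+3+4+5+3+2+9+7+1+0+2+2+5+3+8+8 = 188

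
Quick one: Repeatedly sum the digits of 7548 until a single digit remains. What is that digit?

7+5+4+8 = 24
2+4 = 6

6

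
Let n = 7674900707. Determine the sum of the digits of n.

47

7+6+7+4+9+0+0+7+0+7 = 47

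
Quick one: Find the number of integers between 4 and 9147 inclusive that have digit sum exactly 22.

472

The integers in [4, 9147] that have digit sum exactly 22: 499, 589, 598, 679, 688, 697, …, 9094, 9139.
472 qualify.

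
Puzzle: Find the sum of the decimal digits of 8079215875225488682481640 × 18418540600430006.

195

8079215875225488682481640 × 18418540600430006 = 148807365617479308754770806580983200089840
Sum of its 42 digits: 195.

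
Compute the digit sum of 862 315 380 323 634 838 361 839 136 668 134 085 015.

8+6+2+3+1+5+3+8+0+3+2+3+6+3+4+8+3+8+3+6+1+8+3+9+1+3+6+6+6+8+1+3+4+0+8+5+0+1+5 = 163

163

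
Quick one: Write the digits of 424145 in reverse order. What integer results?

Reversing 424145 gives 541424.

541424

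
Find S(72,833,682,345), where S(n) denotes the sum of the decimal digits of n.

7+2+8+3+3+6+8+2+3+4+5 = 51

51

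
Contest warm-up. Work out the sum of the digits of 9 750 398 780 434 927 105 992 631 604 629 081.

157

9+7+5+0+3+9+8+7+8+0+4+3+4+9+2+7+1+0+5+9+9+2+6+3+1+6+0+4+6+2+9+0+8+1 = 157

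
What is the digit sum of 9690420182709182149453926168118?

9+6+9+0+4+2+0+1+8+2+7+0+9+1+8+2+1+4+9+4+5+3+9+2+6+1+6+8+1+1+8 = 136

136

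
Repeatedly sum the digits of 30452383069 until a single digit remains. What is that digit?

3+0+4+5+2+3+8+3+0+6+9 = 43
4+3 = 7

7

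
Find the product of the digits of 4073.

4×0×7×3 = 0

0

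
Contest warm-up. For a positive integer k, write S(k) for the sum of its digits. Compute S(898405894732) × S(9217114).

S(898405894732) = 8+9+8+4+0+5+8+9+4+7+3+2 = 67.
S(9217114) = 9+2+1+7+1+1+4 = 25.
67 · 25 = 1675.

1675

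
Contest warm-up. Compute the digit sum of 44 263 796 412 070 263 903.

78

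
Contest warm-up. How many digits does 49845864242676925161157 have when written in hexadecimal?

19

49845864242676925161157 in base 16 is A8E2653BA01DF8F5EC5, which has 19 digits.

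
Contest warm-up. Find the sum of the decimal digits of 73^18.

73^18 = 3465863721549107204083472585375569
Sum of its 34 digits: 154.

154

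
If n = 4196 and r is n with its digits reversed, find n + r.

Reverse of 4196 is 6914.
4196 + 6914 = 11110

11110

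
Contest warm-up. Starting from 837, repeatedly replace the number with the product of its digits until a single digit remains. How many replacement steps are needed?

837 → 168 → 48 → 32 → 6 (4 steps)

4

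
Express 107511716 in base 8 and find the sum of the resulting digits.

107511716 in base 8 is 632077644.
Digit sum: 6+3+2+0+7+7+6+4+4 = 39.

39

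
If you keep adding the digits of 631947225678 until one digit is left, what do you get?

6+3+1+9+4+7+2+2+5+6+7+8 = 60
6+0 = 6

6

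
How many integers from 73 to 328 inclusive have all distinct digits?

The integers in [73, 328] that have all distinct digits: 73, 74, 75, 76, 78, 79, …, 327, 328.
191 qualify.

191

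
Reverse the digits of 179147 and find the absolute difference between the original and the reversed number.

562824

Reverse of 179147 is 741971.
|179147 − 741971| = 562824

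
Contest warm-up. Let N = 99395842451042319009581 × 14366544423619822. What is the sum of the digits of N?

99395842451042319009581 × 14366544423619822 = 1427974786096016408563772751369919514582
Sum of its 40 digits: 194.

194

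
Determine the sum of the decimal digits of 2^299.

410

2^299 = 1018517988167243043134222844204689080525734196832968125318070224677190649881668353091698688
Sum of its 91 digits: 410.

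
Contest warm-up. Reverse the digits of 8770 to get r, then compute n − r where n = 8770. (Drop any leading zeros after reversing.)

7992

Reverse of 8770 is 778.
8770 − 778 = 7992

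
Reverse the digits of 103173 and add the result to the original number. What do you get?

474474

Reverse of 103173 is 371301.
103173 + 371301 = 474474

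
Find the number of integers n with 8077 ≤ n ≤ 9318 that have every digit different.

638

The integers in [8077, 9318] that have every digit different: 8079, 8091, 8092, 8093, 8094, 8095, …, 9317, 9318.
638 qualify.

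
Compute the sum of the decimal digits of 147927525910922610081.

81

1+4+7+9+2+7+5+2+5+9+1+0+9+2+2+6+1+0+0+8+1 = 81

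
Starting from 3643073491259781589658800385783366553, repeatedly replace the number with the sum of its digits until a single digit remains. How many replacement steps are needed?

3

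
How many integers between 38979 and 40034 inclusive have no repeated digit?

The integers in [38979, 40034] that have no repeated digit: 39012, 39014, 39015, 39016, 39017, 39018, …, 39875, 39876.
336 qualify.

336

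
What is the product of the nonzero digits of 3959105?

3×9×5×9×1×5 = 6075

6075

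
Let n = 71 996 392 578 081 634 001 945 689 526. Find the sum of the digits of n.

143

7+1+9+9+6+3+9+2+5+7+8+0+8+1+6+3+4+0+0+1+9+4+5+6+8+9+5+2+6 = 143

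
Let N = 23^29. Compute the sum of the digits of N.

23^29 = 3091058643093537522799545838540043339063
Sum of its 40 digits: 173.

173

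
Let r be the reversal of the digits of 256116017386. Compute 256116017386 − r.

Reverse of 256116017386 is 683710611652.
256116017386 − 683710611652 = -427594594266

-427594594266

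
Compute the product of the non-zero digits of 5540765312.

5×5×4×7×6×5×3×1×2 = 126000

126000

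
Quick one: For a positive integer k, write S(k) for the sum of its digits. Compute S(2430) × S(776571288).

S(2430) = 2+4+3+0 = 9.
S(776571288) = 7+7+6+5+7+1+2+8+8 = 51.
9 · 51 = 459.

459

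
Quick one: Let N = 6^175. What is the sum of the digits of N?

6^175 = 15013046064207700440850486470079202884937002535472284172296769084212558761610464838598137095374018566479537904887349601354843846529253376
Sum of its 137 digits: 603.

603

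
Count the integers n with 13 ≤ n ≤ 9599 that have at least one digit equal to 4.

The integers in [13, 9599] that have at least one digit equal to 4: 14, 24, 34, 40, 41, 42, …, 9584, 9594.
3362 qualify.

3362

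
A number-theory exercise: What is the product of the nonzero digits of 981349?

9×8×1×3×4×9 = 7776

7776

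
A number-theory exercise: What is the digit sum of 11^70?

367

11^70 = 7897469567994392174328988784504809847540729881935024059662581894710332201
Sum of its 73 digits: 367.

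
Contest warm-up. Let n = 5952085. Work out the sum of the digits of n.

5+9+5+2+0+8+5 = 34

34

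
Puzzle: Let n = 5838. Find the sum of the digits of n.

5+8+3+8 = 24

24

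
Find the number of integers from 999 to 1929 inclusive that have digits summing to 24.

The integers in [999, 1929] that have digits summing to 24: 1599, 1689, 1698, 1779, 1788, 1797, 1869, 1878, 1887, 1896.
10 qualify.

10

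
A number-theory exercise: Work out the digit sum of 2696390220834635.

2+6+9+6+3+9+0+2+2+0+8+3+4+6+3+5 = 68

68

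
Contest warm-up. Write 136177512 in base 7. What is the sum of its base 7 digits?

136177512 in base 7 is 3242326662.
Digit sum: 3+2+4+2+3+2+6+6+6+2 = 36.

36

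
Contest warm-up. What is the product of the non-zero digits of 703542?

840

7×3×5×4×2 = 840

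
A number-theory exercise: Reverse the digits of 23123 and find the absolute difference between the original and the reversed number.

9009

Reverse of 23123 is 32132.
|23123 − 32132| = 9009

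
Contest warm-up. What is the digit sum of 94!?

94! = 108736615665674308027365285256786601004186803580182872307497374434045199869417927630229109214583415458560865651202385340530688000000000000000000000
Sum of its 147 digits: 549.

549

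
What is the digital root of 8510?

5

8+5+1+0 = 14
1+4 = 5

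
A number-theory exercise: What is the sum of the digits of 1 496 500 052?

32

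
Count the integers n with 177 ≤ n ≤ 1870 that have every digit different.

1029

The integers in [177, 1870] that have every digit different: 178, 179, 180, 182, 183, 184, …, 1869, 1870.
1029 qualify.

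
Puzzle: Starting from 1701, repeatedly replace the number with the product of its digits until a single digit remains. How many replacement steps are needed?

1701 → 0 (1 step)

1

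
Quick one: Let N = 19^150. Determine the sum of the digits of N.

19^150 = 650189786232526781822130514205283619891579147136027058173079702154742813734931094380338243643234332260239688736350593833551929592885268866532532369376633529644106904741075006882141907542067001
Sum of its 192 digits: 820.

820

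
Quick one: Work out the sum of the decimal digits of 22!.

22! = 1124000727777607680000
Sum of its 22 digits: 72.

72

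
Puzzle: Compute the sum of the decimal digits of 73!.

73! = 4470115461512684340891257138125051110076800700282905015819080092370422104067183317016903680000000000000000
Sum of its 106 digits: 315.

315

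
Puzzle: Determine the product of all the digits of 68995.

6×8×9×9×5 = 19440

19440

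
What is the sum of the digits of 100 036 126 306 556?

1+0+0+0+3+6+1+2+6+3+0+6+5+5+6 = 44

44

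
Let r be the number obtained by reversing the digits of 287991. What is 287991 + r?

487773

Reverse of 287991 is 199782.
287991 + 199782 = 487773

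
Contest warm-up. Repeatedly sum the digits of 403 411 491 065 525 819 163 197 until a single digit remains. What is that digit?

5

4+0+3+4+1+1+4+9+1+0+6+5+5+2+5+8+1+9+1+6+3+1+9+7 = 95
9+5 = 14
1+4 = 5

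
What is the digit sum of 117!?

117! = 3969937160808720895401959629498630647790406360168322301129748464310422041758630649341780708631240196854767624444057168110272995649603642560353748940315749184568295424000000000000000000000000000
Sum of its 193 digits: 738.

738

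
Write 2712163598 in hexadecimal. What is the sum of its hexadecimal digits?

53

2712163598 in base 16 is A1A8550E.
Digit sum: 10+1+10+8+5+5+0+14 = 53.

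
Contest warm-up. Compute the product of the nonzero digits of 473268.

4×7×3×2×6×8 = 8064

8064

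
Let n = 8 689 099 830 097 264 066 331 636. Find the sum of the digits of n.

122

8+6+8+9+0+9+9+8+3+0+0+9+7+2+6+4+0+6+6+3+3+1+6+3+6 = 122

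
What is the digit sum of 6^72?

270

6^72 = 106387358923716524807713475752456393740167855629859291136
Sum of its 57 digits: 270.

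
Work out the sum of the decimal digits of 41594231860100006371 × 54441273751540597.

41594231860100006371 × 54441273751540597 = 2264442963180756098041329550765143487
Sum of its 37 digits: 160.

160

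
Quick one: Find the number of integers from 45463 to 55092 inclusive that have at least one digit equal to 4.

6639

The integers in [45463, 55092] that have at least one digit equal to 4: 45463, 45464, 45465, 45466, 45467, 45468, …, 55074, 55084.
6639 qualify.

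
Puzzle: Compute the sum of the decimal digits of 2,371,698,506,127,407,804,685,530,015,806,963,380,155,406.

177

2+3+7+1+6+9+8+5+0+6+1+2+7+4+0+7+8+0+4+6+8+5+5+3+0+0+1+5+8+0+6+9+6+3+3+8+0+1+5+5+4+0+6 = 177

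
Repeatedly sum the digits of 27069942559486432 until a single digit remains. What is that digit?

2+7+0+6+9+9+4+2+5+5+9+4+8+6+4+3+2 = 85
8+5 = 13
1+3 = 4

4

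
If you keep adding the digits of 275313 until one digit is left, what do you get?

3

2+7+5+3+1+3 = 21
2+1 = 3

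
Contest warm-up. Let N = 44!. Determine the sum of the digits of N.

216

44! = 2658271574788448768043625811014615890319638528000000000
Sum of its 55 digits: 216.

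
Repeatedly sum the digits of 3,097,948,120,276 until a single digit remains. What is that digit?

4

3+0+9+7+9+4+8+1+2+0+2+7+6 = 58
5+8 = 13
1+3 = 4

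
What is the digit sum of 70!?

459

70! = 11978571669969891796072783721689098736458938142546425857555362864628009582789845319680000000000000000
Sum of its 101 digits: 459.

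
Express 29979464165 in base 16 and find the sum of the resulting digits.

29979464165 in base 16 is 6FAEA51E5.
Digit sum: 6+15+10+14+10+5+1+14+5 = 80.

80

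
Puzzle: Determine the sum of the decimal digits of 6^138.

441

6^138 = 242589809215613984990578009590212203208248910334634260613591036504250373122777355949226063885245052948054016
Sum of its 108 digits: 441.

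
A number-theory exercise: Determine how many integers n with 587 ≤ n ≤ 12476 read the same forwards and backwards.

156

The integers in [587, 12476] that read the same forwards and backwards: 595, 606, 616, 626, 636, 646, …, 12321, 12421.
156 qualify.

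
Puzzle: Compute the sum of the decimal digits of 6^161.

567

6^161 = 191580504142377784355387485177051136638682107527604095280679264788269155043070783661564256129419692119158541159810364977709056
Sum of its 126 digits: 567.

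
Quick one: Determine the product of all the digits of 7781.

392

7×7×8×1 = 392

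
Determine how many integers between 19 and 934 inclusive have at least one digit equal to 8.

253

The integers in [19, 934] that have at least one digit equal to 8: 28, 38, 48, 58, 68, 78, …, 918, 928.
253 qualify.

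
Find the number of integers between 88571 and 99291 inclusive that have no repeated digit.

The integers in [88571, 99291] that have no repeated digit: 89012, 89013, 89014, 89015, 89016, 89017, …, 98764, 98765.
3360 qualify.

3360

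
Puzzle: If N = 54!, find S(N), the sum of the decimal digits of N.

261

54! = 230843697339241380472092742683027581083278564571807941132288000000000000
Sum of its 72 digits: 261.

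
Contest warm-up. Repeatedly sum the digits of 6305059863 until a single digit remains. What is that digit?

9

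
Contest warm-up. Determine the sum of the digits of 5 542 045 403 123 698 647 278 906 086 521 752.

5+5+4+2+0+4+5+4+0+3+1+2+3+6+9+8+6+4+7+2+7+8+9+0+6+0+8+6+5+2+1+7+5+2 = 146

146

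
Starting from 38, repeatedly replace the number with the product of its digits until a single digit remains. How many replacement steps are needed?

2

38 → 24 → 8 (2 steps)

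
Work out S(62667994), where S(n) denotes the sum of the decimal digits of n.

49

6+2+6+6+7+9+9+4 = 49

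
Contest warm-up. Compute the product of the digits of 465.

120

4×6×5 = 120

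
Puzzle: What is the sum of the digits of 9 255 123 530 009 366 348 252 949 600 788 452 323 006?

9+2+5+5+1+2+3+5+3+0+0+0+9+3+6+6+3+4+8+2+5+2+9+4+9+6+0+0+7+8+8+4+5+2+3+2+3+0+0+6 = 159

159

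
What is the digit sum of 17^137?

17^137 = 3728225982844363781861724425971421229162457931028002814263570949119583604823620976232351255290005466648976059071292113794375721986638323744243939139560361849062298463377
Sum of its 169 digits: 746.

746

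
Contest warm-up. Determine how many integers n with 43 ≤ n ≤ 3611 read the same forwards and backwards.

The integers in [43, 3611] that read the same forwards and backwards: 44, 55, 66, 77, 88, 99, …, 3443, 3553.
122 qualify.

122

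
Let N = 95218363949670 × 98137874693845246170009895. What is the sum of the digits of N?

216

95218363949670 × 98137874693845246170009895 = 9344527869845665976144376825975181984650
Sum of its 40 digits: 216.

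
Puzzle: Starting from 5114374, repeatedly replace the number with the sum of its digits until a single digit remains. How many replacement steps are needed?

5114374 → 25 → 7 (2 steps)

2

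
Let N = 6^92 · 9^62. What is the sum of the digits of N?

576

6^92 · 9^62 = 56617491105109268188592623992915382132054358439819469084098884746610449524408371322861519031490910252464585097064815617108676182016
Sum of its 131 digits: 576.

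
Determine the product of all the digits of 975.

9×7×5 = 315

315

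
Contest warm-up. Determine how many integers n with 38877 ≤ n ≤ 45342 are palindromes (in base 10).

65

The integers in [38877, 45342] that are palindromes (in base 10): 38883, 38983, 39093, 39193, 39293, 39393, …, 45154, 45254.
65 qualify.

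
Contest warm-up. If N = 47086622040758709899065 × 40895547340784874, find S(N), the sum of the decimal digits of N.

177

47086622040758709899065 × 40895547340784874 = 1925633180785492295582157780910418742810
Sum of its 40 digits: 177.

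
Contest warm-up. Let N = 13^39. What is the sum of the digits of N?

199

13^39 = 27783742160348572763840067510872319734178277
Sum of its 44 digits: 199.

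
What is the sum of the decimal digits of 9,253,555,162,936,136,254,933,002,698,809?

9+2+5+3+5+5+5+1+6+2+9+3+6+1+3+6+2+5+4+9+3+3+0+0+2+6+9+8+8+0+9 = 139

139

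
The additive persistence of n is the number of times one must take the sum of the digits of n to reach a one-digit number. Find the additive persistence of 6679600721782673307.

3

6679600721782673307 → 87 → 15 → 6 (3 steps)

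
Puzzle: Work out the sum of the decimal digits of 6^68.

207

6^68 = 82089011515213367907186323883068205046425814529212416
Sum of its 53 digits: 207.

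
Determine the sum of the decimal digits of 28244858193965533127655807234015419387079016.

2+8+2+4+4+8+5+8+1+9+3+9+6+5+5+3+3+1+2+7+6+5+5+8+0+7+2+3+4+0+1+5+4+1+9+3+8+7+0+7+9+0+1+6 = 196

196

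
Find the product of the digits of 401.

4×0×1 = 0

0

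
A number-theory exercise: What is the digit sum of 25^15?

91

25^15 = 931322574615478515625
Sum of its 21 digits: 91.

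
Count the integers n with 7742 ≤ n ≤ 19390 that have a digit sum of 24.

597

The integers in [7742, 19390] that have a digit sum of 24: 7746, 7755, 7764, 7773, 7782, 7791, …, 19374, 19383.
597 qualify.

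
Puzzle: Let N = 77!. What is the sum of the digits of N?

432

77! = 145183092028285869634070784086308284983740379224208358846781574688061991349156420080065207861248000000000000000000
Sum of its 114 digits: 432.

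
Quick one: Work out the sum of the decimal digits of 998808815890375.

88

9+9+8+8+0+8+8+1+5+8+9+0+3+7+5 = 88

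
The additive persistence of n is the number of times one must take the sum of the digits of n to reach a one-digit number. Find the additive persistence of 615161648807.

2

615161648807 → 53 → 8 (2 steps)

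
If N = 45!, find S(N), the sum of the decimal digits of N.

45! = 119622220865480194561963161495657715064383733760000000000
Sum of its 57 digits: 207.

207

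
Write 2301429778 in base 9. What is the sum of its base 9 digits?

2301429778 in base 9 is 5841482127.
Digit sum: 5+8+4+1+4+8+2+1+2+7 = 42.

42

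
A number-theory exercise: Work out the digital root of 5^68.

7

The digital root of n equals n mod 9 (or 9 when 9 | n), so we need 5^68 mod 9.
5^68 ≡ 7 (mod 9), so the digital root is 7.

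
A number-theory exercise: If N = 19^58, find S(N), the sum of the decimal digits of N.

19^58 = 147132581620420448213882032847979675383852886669516818427458744956737812041
Sum of its 75 digits: 352.

352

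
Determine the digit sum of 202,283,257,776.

2+0+2+2+8+3+2+5+7+7+7+6 = 51

51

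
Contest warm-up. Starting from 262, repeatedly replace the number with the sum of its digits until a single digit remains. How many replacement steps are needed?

2

262 → 10 → 1 (2 steps)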